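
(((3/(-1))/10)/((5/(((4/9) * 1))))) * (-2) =4/75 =0.05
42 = 42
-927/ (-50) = 927/ 50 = 18.54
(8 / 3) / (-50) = -4 / 75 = -0.05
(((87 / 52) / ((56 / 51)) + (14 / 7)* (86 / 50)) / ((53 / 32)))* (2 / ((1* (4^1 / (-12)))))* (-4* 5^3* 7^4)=14873454120 / 689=21587016.14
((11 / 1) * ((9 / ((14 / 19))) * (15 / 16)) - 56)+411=107735 / 224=480.96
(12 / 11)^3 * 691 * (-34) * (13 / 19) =-527769216 / 25289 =-20869.52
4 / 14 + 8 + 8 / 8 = 65 / 7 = 9.29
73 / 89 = 0.82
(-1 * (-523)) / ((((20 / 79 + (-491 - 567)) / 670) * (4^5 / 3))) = -0.97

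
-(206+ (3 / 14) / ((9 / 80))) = -4366 / 21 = -207.90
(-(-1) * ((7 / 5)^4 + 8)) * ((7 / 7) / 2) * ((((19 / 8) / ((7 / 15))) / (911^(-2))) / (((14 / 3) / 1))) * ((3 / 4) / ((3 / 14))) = 1050323949891 / 56000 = 18755784.82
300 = 300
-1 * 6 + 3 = -3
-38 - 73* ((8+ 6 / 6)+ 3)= -914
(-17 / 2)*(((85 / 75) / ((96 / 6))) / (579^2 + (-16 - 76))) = -289 / 160871520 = -0.00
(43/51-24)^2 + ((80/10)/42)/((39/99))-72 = 109995943/236691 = 464.72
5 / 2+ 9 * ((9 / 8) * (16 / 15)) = 133 / 10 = 13.30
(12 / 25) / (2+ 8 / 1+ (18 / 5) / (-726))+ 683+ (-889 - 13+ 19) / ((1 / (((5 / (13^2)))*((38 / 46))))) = 77737893884 / 117523445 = 661.47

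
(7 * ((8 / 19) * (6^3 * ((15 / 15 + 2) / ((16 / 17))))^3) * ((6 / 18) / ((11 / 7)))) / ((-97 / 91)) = -3880771197849 / 20273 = -191425600.45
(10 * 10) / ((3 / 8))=800 / 3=266.67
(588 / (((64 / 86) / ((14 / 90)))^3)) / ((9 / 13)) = 17371563937 / 2239488000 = 7.76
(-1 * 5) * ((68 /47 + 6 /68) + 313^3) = -245007745295 /1598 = -153321492.68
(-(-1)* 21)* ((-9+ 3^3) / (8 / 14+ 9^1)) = 2646 / 67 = 39.49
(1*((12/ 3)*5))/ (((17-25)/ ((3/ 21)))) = -5/ 14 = -0.36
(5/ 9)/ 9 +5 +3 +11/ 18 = 1405/ 162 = 8.67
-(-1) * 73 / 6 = 73 / 6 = 12.17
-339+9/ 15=-1692/ 5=-338.40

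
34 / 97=0.35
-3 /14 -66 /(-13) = 885 /182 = 4.86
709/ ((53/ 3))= 2127/ 53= 40.13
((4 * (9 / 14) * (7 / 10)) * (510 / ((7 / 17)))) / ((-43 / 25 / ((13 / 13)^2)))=-390150 / 301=-1296.18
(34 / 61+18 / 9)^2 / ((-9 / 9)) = -24336 / 3721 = -6.54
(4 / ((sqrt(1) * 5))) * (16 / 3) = 64 / 15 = 4.27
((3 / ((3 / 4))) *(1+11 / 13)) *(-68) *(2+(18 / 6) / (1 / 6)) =-130560 / 13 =-10043.08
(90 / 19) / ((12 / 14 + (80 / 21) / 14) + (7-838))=-13230 / 2317829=-0.01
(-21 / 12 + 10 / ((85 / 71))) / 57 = 449 / 3876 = 0.12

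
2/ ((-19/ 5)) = -10/ 19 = -0.53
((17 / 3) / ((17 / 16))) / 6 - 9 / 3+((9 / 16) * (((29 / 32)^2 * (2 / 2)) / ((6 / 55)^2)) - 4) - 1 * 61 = -16687519 / 589824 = -28.29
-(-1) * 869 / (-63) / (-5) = 869 / 315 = 2.76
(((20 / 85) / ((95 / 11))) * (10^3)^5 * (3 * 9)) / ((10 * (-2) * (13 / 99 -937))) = 4704480000000000 / 119833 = 39258634933.62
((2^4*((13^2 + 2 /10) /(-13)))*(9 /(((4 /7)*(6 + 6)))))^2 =315630756 /4225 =74705.50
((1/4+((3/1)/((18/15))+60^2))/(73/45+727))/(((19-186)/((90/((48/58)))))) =-282095325/87609536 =-3.22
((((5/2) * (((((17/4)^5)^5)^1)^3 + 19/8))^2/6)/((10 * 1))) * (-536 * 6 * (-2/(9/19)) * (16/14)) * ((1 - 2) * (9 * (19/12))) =-4465706902901980989282443004746933911993649299847465192698483017527083730850375535989076433570762009895203686345419667146106638860127652937915513714510666077033251827855924570688387172634375/10694438875756051952909339864149235345520209066746165315839737359110501823757517707462836224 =-417572810951829789207193900000000000000000000000000000000000000000000000000000000000000000000000000.00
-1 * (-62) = 62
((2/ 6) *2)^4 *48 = 256/ 27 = 9.48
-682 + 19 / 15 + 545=-2036 / 15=-135.73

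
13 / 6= 2.17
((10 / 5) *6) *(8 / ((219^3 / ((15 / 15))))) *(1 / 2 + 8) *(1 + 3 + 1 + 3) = 2176 / 3501153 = 0.00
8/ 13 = 0.62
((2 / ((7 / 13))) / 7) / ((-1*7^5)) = -26 / 823543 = -0.00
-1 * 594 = -594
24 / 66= 4 / 11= 0.36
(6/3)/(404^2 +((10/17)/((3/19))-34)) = 51/4161236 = 0.00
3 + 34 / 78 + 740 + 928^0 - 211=20804 / 39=533.44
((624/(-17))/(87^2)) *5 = -1040/42891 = -0.02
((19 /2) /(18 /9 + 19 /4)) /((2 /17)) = 323 /27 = 11.96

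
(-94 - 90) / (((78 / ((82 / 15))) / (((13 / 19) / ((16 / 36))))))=-1886 / 95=-19.85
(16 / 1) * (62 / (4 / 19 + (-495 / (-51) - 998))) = -320416 / 319151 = -1.00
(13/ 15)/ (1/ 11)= 143/ 15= 9.53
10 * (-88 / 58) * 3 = -45.52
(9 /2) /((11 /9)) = 81 /22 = 3.68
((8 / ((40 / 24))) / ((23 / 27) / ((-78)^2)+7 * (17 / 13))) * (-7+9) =7884864 / 7518535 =1.05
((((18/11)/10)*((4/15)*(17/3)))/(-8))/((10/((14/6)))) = -119/16500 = -0.01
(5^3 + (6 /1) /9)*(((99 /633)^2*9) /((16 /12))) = 3694977 /178084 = 20.75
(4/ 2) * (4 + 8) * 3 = 72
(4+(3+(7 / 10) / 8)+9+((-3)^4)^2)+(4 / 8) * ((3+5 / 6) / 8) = 3157117 / 480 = 6577.33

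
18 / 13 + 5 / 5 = 31 / 13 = 2.38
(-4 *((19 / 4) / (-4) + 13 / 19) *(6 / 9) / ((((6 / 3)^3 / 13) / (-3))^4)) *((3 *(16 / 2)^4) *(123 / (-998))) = -43536646179 / 37924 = -1147997.21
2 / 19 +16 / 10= 162 / 95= 1.71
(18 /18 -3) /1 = -2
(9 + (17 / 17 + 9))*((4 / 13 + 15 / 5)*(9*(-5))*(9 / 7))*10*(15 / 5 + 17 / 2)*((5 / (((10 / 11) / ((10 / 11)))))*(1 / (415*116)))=-43.43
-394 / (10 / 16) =-3152 / 5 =-630.40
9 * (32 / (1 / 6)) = 1728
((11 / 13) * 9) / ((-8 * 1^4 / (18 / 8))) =-891 / 416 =-2.14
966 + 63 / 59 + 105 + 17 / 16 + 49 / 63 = 9123923 / 8496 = 1073.91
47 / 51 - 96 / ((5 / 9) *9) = -4661 / 255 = -18.28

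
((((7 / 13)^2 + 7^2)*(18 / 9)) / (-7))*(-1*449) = 1068620 / 169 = 6323.20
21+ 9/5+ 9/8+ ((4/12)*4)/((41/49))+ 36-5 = 278071/4920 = 56.52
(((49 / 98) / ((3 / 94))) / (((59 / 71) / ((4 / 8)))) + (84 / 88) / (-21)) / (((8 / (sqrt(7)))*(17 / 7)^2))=894985*sqrt(7) / 4501464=0.53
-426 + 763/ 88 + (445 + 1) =2523/ 88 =28.67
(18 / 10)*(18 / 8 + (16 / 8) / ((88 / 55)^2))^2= 84681 / 5120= 16.54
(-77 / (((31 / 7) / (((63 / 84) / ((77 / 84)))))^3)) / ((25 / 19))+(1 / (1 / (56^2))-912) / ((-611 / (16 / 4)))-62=-4235848848311 / 55061960525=-76.93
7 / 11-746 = -8199 / 11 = -745.36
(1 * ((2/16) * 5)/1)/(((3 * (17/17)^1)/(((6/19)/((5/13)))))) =13/76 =0.17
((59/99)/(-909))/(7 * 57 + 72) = -59/42385761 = -0.00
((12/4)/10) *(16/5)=24/25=0.96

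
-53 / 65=-0.82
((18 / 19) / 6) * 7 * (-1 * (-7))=147 / 19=7.74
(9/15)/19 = 3/95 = 0.03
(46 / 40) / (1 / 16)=92 / 5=18.40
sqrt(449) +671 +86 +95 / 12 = sqrt(449) +9179 / 12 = 786.11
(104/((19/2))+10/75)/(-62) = -1579/8835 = -0.18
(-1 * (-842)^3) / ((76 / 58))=8655741476 / 19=455565340.84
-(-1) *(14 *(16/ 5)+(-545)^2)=1485349/ 5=297069.80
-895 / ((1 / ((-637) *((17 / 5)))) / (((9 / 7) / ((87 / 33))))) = 27414387 / 29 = 945323.69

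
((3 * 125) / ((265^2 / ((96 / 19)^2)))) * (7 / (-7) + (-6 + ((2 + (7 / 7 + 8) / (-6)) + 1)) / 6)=-241920 / 1014049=-0.24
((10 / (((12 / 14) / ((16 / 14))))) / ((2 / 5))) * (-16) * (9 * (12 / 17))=-57600 / 17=-3388.24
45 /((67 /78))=3510 /67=52.39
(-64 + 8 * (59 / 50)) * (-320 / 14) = 43648 / 35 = 1247.09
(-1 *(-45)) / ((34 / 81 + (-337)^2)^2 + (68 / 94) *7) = 13876515 / 3977321608110581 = 0.00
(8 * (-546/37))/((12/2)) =-728/37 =-19.68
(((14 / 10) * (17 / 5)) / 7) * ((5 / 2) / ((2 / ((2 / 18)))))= 17 / 180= 0.09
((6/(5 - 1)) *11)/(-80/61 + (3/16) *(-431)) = -16104/80153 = -0.20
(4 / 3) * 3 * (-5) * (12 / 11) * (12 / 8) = -360 / 11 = -32.73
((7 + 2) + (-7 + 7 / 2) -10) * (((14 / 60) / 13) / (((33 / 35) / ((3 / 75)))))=-49 / 14300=-0.00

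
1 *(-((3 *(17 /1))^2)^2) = -6765201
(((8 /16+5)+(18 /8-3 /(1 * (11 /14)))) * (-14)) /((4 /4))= -1211 /22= -55.05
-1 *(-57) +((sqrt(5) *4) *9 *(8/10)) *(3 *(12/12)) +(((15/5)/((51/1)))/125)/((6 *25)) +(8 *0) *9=18168751/318750 +432 *sqrt(5)/5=250.20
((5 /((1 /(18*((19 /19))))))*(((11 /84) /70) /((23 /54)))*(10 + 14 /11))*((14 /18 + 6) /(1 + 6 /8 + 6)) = 4392 /1127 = 3.90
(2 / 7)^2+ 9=445 / 49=9.08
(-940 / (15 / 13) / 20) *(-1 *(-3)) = -611 / 5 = -122.20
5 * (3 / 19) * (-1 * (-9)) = 135 / 19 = 7.11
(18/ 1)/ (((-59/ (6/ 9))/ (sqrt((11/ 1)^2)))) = -132/ 59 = -2.24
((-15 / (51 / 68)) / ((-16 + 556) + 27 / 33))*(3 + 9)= -880 / 1983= -0.44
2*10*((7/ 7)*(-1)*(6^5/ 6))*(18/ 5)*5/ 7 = -466560/ 7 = -66651.43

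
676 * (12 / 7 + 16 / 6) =62192 / 21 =2961.52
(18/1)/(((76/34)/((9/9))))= 153/19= 8.05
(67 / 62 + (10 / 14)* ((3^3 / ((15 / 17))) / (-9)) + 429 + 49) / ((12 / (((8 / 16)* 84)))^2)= 1448069 / 248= 5838.99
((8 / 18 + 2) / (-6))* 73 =-803 / 27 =-29.74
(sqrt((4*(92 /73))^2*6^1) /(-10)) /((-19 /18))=3312*sqrt(6) /6935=1.17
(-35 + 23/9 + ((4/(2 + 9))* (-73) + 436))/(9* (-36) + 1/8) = -298592/256509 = -1.16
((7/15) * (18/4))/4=21/40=0.52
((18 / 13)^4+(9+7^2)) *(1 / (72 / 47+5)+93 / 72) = 9375658265 / 105218724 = 89.11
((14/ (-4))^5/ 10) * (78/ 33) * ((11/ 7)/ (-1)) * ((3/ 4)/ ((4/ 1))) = 93639/ 2560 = 36.58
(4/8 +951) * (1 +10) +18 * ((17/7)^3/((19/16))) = 139250249/13034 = 10683.62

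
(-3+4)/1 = 1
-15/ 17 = -0.88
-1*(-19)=19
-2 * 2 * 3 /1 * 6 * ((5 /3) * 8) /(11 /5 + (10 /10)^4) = -300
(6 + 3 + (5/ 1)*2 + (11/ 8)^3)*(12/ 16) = 33177/ 2048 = 16.20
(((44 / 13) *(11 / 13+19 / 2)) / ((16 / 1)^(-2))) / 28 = 320.16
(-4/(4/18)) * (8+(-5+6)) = -162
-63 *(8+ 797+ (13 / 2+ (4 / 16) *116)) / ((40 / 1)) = -105903 / 80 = -1323.79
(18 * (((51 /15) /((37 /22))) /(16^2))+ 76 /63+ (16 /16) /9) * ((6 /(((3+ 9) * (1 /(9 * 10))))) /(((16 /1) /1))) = 1088749 /265216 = 4.11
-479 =-479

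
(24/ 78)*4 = 16/ 13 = 1.23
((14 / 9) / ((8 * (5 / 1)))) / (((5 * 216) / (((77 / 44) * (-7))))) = -343 / 777600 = -0.00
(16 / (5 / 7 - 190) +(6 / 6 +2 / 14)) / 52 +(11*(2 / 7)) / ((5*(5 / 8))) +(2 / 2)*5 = 103799 / 17225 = 6.03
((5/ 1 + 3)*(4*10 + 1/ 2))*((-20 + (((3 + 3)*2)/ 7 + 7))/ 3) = -8532/ 7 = -1218.86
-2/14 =-1/7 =-0.14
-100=-100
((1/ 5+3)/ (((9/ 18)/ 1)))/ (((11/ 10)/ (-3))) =-192/ 11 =-17.45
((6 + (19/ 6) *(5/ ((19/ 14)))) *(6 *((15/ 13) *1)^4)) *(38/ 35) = 40783500/ 199927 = 203.99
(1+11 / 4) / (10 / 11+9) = 165 / 436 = 0.38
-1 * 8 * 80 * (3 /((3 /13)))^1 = -8320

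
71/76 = 0.93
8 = 8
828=828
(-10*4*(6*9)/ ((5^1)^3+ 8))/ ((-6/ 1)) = 360/ 133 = 2.71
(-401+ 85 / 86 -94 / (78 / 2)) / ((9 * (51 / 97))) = -130923131 / 1539486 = -85.04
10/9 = 1.11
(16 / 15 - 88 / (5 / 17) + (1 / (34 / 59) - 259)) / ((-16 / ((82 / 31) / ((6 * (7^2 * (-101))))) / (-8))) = 11613373 / 469462140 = 0.02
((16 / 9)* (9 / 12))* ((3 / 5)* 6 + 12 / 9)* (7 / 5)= 2072 / 225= 9.21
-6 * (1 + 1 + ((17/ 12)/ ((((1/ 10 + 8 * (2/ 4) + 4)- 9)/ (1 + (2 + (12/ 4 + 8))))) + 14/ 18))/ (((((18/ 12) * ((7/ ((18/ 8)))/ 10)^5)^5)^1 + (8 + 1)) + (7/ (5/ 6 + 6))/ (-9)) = 4171394434482771453265929222106933593750000/ 320778666760587851594062967413996576149737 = 13.00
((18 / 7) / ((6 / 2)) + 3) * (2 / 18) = 3 / 7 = 0.43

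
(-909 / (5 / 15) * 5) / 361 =-13635 / 361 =-37.77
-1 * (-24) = 24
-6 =-6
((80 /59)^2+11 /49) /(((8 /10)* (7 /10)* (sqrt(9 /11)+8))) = 77416020 /165963637 - 5278365* sqrt(11) /331927274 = 0.41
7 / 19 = 0.37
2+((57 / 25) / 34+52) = 45957 / 850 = 54.07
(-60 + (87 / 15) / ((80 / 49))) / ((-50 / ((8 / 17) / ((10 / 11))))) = 248369 / 425000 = 0.58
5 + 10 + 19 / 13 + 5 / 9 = 1991 / 117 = 17.02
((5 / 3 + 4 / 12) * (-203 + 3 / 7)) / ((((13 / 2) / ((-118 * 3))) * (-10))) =-1003944 / 455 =-2206.47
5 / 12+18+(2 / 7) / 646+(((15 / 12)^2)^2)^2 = 10836579487 / 444530688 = 24.38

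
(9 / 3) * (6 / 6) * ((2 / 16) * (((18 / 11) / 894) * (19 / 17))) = 171 / 222904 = 0.00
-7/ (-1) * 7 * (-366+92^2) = 396802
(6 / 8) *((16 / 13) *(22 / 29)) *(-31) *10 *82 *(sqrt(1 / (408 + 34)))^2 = -3355440 / 83317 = -40.27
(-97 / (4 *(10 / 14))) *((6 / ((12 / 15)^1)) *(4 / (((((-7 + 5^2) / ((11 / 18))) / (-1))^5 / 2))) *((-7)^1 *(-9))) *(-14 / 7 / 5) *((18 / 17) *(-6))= 0.01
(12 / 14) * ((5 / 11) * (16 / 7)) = 480 / 539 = 0.89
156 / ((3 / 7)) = 364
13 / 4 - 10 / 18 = 97 / 36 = 2.69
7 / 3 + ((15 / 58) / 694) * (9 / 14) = 3945101 / 1690584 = 2.33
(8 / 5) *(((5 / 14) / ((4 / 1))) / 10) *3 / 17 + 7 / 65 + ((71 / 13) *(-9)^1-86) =-135.04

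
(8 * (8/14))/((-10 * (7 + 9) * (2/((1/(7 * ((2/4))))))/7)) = -1/35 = -0.03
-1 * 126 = -126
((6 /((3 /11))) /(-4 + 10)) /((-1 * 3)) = -11 /9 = -1.22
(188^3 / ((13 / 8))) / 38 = 26578688 / 247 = 107606.02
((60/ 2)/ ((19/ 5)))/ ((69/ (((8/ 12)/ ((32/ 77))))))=1925/ 10488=0.18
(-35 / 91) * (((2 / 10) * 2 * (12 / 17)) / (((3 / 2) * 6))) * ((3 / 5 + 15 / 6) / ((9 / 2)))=-248 / 29835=-0.01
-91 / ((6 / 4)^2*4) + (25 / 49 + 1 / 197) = -833657 / 86877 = -9.60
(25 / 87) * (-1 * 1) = -25 / 87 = -0.29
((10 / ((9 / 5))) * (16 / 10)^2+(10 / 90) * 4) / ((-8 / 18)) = -33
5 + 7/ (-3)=8/ 3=2.67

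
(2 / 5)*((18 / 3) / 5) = 12 / 25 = 0.48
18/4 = 4.50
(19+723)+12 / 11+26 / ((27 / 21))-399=36067 / 99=364.31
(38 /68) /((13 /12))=114 /221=0.52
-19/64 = -0.30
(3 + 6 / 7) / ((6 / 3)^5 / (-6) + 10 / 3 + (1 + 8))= 27 / 49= 0.55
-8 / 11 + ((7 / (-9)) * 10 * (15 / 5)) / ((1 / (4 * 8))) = -24664 / 33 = -747.39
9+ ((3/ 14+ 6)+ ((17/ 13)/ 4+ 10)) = 9297/ 364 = 25.54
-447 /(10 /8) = -357.60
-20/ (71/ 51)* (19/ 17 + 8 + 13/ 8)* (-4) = 43830/ 71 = 617.32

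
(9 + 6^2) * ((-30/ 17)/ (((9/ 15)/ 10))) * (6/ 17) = -135000/ 289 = -467.13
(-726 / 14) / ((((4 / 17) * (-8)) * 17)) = 363 / 224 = 1.62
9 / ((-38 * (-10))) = 9 / 380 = 0.02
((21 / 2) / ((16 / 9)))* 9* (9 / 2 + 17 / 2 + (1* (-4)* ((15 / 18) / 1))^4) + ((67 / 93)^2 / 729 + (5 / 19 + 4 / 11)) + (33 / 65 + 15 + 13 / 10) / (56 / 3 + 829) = 10112712141994814003 / 1394053375489632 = 7254.18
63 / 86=0.73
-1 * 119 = -119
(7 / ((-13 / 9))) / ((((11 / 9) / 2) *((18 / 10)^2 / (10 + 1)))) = -350 / 13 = -26.92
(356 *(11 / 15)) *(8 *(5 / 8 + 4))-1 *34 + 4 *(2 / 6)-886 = 43704 / 5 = 8740.80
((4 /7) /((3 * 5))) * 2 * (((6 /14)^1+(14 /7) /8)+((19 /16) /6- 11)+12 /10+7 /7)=-26623 /44100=-0.60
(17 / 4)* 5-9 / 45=21.05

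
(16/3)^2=256/9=28.44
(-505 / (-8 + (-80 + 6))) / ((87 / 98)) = 24745 / 3567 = 6.94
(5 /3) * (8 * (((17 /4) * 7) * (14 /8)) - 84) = 3325 /6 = 554.17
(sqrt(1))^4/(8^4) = 1/4096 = 0.00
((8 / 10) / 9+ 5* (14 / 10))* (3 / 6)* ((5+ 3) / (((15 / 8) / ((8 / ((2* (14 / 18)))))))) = 40832 / 525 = 77.78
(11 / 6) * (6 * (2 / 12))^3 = 11 / 6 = 1.83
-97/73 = -1.33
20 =20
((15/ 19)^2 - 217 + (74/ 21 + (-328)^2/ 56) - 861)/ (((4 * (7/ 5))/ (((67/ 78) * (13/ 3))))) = 307401025/ 545832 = 563.18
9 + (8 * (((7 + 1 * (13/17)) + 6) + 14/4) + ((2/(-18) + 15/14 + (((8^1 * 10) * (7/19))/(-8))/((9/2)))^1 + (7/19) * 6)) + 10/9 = 6128341/40698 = 150.58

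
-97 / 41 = -2.37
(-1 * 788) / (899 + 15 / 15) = -197 / 225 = -0.88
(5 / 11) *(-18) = -90 / 11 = -8.18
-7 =-7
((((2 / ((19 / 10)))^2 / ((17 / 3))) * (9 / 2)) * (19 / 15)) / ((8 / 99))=4455 / 323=13.79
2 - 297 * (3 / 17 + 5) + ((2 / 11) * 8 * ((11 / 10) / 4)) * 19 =-129864 / 85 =-1527.81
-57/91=-0.63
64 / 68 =16 / 17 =0.94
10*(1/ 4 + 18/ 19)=11.97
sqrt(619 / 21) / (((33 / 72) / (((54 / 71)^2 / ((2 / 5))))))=58320 * sqrt(12999) / 388157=17.13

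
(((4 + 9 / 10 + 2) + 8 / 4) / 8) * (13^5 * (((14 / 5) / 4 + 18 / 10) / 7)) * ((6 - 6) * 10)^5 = 0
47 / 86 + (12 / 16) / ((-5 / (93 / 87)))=9631 / 24940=0.39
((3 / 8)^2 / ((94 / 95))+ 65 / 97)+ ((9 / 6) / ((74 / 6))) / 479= 8402884909 / 10342292096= 0.81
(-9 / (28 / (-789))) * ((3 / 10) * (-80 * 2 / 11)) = -85212 / 77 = -1106.65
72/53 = 1.36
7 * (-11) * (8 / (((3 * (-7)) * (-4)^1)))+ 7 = -1 / 3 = -0.33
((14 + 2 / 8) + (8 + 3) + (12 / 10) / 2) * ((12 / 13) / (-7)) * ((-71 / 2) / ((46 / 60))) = 330363 / 2093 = 157.84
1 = 1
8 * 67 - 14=522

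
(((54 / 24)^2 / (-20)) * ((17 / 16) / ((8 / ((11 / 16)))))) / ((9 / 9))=-15147 / 655360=-0.02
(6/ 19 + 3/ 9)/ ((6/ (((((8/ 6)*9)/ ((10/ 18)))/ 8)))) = 111/ 380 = 0.29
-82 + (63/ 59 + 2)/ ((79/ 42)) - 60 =-140.37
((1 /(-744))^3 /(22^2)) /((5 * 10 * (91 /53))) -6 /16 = -340100157196853 /906933752524800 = -0.38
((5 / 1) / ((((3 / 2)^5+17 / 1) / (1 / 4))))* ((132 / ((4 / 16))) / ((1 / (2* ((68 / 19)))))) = 192.09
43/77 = 0.56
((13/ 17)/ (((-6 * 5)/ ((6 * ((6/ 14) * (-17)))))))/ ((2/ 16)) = 312/ 35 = 8.91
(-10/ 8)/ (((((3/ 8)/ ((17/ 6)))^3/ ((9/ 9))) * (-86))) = 196520/ 31347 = 6.27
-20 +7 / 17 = -333 / 17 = -19.59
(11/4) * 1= 2.75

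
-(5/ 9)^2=-25/ 81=-0.31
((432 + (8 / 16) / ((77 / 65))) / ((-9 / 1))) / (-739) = 66593 / 1024254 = 0.07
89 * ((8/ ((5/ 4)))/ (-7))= -2848/ 35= -81.37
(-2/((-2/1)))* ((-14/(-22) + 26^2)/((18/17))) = 14059/22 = 639.05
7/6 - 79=-467/6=-77.83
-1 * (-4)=4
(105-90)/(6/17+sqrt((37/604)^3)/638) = 42.50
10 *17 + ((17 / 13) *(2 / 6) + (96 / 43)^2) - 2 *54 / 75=313647179 / 1802775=173.98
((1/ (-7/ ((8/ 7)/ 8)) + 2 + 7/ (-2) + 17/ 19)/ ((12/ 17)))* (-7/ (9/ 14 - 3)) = -19805/ 7524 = -2.63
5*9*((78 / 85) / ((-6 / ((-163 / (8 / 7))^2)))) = -152320077 / 1088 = -140000.07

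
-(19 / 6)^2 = -361 / 36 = -10.03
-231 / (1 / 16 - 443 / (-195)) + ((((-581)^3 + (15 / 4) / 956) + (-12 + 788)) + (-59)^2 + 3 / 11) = -60081403277674417 / 306352112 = -196118782.68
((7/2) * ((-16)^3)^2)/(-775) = -58720256/775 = -75768.07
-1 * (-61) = 61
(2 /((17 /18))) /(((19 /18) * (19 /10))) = 6480 /6137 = 1.06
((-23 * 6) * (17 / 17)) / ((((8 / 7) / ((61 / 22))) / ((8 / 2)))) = -29463 / 22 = -1339.23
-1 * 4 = -4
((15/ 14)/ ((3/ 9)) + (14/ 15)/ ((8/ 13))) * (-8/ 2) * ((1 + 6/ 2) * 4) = -31792/ 105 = -302.78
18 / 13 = 1.38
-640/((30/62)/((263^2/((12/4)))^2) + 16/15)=-600.00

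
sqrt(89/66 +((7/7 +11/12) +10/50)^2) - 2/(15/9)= -6/5 +sqrt(2539009)/660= 1.21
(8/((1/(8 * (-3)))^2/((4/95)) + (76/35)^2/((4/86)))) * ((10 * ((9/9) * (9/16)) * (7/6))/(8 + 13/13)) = 16464000/286236311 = 0.06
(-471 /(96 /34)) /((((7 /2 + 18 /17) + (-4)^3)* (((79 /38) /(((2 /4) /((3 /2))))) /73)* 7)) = 62932351 /13411356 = 4.69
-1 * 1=-1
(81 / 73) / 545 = 81 / 39785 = 0.00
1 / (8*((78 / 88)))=11 / 78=0.14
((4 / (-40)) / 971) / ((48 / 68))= -17 / 116520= -0.00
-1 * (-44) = 44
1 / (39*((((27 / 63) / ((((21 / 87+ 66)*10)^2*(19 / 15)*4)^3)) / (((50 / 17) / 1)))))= 3633407229440112278115046400000 / 1879046871039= 1933643745369191576.73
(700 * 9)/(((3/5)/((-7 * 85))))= -6247500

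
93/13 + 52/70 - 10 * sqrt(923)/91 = 3593/455 - 10 * sqrt(923)/91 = 4.56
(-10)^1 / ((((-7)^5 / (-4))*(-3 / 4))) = 160 / 50421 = 0.00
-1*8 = -8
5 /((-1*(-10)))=1 /2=0.50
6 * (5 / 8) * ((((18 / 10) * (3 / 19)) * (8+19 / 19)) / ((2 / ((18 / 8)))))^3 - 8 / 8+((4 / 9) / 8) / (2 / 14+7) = 279293491937 / 3160627200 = 88.37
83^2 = 6889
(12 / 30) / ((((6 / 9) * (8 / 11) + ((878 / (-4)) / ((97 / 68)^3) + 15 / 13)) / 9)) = -7047660906 / 144835186885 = -0.05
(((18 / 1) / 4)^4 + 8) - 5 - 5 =6529 / 16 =408.06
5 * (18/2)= 45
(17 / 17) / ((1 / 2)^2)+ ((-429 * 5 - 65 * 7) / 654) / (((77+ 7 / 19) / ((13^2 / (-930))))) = 17923411 / 4470417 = 4.01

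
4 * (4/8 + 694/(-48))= -335/6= -55.83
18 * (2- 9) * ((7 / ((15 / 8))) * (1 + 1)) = -4704 / 5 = -940.80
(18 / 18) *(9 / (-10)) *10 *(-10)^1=90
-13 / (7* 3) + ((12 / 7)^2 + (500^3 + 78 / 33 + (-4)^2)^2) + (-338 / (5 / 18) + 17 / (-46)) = 63922050031451409620407 / 4091010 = 15625004590908213.28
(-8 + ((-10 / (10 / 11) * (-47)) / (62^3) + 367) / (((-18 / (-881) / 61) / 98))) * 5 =536905579.66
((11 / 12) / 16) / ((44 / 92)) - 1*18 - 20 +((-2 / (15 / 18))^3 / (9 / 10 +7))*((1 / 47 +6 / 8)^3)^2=-6253607275188793 / 163499138110272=-38.25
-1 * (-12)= 12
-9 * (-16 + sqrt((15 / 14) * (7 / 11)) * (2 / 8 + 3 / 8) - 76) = 828 - 45 * sqrt(330) / 176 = 823.36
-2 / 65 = -0.03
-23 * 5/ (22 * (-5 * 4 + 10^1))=0.52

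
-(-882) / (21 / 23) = 966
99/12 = 33/4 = 8.25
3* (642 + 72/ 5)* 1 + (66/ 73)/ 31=22281828/ 11315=1969.23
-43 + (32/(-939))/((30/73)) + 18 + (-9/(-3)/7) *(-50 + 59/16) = -70879771/1577520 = -44.93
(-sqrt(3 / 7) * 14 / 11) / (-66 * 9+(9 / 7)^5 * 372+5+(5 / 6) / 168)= -4840416 * sqrt(21) / 19114109575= -0.00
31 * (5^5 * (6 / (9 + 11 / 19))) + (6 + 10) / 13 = 5521987 / 91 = 60681.18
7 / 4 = 1.75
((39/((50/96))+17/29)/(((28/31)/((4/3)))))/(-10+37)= 1696103/411075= 4.13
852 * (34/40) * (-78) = -282438/5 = -56487.60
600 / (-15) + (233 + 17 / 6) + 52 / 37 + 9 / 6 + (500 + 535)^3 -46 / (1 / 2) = 1108717981.74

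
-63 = -63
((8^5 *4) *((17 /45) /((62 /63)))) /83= 7798784 /12865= 606.20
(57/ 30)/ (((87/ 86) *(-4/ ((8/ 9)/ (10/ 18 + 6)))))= -1634/ 25665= -0.06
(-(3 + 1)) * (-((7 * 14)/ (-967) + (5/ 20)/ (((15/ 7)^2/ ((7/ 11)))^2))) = -0.39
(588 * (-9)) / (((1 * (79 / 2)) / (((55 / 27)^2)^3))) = -10850811125000 / 1133563653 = -9572.30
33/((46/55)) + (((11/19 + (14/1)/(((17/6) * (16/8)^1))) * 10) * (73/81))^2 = 25025885677735/31487118174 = 794.80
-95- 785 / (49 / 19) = -19570 / 49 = -399.39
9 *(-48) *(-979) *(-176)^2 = 13100617728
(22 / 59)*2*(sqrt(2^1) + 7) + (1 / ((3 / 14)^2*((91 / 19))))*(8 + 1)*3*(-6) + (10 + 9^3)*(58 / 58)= 8.66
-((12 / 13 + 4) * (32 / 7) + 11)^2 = -9296401 / 8281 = -1122.62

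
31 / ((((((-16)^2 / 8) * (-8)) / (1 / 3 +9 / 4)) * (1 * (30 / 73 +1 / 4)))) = -70153 / 148224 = -0.47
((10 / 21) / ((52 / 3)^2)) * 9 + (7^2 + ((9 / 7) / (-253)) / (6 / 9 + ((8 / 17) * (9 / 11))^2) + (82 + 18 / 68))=20764015383649 / 158174623880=131.27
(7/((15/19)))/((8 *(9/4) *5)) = 133/1350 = 0.10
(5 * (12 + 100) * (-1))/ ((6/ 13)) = -3640/ 3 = -1213.33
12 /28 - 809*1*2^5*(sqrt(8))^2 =-1449725 /7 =-207103.57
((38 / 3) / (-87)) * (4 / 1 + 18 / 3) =-380 / 261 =-1.46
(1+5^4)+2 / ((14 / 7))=627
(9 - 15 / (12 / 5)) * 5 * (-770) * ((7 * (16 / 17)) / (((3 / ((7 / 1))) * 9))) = -8300600 / 459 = -18084.10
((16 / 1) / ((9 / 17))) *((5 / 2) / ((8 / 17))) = 160.56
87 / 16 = 5.44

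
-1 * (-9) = 9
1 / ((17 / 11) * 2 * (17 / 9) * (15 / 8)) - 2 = -2758 / 1445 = -1.91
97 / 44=2.20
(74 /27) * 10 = 740 /27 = 27.41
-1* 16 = -16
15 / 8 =1.88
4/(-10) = -2/5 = -0.40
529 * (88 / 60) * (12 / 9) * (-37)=-1722424 / 45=-38276.09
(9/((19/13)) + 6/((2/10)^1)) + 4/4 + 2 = 744/19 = 39.16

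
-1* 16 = -16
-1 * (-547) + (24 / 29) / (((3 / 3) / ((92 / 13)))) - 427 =47448 / 377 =125.86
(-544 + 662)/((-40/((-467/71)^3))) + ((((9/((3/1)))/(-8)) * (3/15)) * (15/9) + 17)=12259602359/14316440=856.33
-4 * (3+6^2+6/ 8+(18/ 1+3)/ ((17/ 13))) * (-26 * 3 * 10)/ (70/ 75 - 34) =-5265.83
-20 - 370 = -390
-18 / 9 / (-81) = 2 / 81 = 0.02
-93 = -93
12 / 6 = 2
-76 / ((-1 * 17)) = 76 / 17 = 4.47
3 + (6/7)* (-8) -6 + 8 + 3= 8/7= 1.14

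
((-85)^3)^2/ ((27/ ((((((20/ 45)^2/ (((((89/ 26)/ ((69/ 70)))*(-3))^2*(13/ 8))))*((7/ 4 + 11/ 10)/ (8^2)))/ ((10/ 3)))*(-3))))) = -78847179456175/ 125753796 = -626996.42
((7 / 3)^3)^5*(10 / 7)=6782230728490 / 14348907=472665.32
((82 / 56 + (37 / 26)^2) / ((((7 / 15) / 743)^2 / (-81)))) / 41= -41532192007200 / 2376647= -17475120.20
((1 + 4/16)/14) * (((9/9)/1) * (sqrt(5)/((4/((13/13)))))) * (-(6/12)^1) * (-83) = 415 * sqrt(5)/448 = 2.07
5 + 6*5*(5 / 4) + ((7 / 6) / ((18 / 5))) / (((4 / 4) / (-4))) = 2225 / 54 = 41.20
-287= -287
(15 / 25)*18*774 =41796 / 5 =8359.20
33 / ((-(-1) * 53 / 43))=1419 / 53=26.77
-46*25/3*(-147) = 56350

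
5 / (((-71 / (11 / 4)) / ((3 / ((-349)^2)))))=-165 / 34591484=-0.00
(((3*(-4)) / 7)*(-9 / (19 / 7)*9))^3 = 133886.87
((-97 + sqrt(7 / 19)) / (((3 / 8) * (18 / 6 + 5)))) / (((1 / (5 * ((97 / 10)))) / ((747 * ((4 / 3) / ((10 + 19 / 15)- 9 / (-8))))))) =-125255.18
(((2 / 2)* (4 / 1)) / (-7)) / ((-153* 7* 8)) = 1 / 14994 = 0.00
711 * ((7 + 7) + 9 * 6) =48348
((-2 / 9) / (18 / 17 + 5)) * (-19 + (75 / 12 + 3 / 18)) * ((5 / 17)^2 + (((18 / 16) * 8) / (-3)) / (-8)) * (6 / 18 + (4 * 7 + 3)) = 7572499 / 1134648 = 6.67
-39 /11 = -3.55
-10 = -10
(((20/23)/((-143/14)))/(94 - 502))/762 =35/127817118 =0.00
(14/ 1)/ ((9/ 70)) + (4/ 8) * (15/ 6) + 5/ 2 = 4055/ 36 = 112.64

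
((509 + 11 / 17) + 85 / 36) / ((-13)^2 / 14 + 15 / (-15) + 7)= 2193443 / 77418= 28.33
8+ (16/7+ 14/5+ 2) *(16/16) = 528/35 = 15.09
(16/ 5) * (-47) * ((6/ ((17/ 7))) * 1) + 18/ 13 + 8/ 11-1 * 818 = -14433632/ 12155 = -1187.46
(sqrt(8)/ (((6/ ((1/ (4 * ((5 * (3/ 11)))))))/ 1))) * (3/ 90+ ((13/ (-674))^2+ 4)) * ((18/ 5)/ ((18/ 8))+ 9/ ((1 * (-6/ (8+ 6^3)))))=-63190849667 * sqrt(2)/ 766590750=-116.58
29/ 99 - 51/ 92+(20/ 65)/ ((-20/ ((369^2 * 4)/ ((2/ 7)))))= -29327.25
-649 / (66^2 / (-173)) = 10207 / 396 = 25.78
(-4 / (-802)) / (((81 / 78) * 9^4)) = 52 / 71035947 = 0.00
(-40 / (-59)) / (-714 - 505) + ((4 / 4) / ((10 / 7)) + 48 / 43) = 56153101 / 30926030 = 1.82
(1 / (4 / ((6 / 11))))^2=9 / 484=0.02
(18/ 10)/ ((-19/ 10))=-0.95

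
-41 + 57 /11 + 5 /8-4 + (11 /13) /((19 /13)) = -38.61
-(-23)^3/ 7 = 12167/ 7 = 1738.14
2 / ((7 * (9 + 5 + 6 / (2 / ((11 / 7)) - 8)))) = 74 / 3395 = 0.02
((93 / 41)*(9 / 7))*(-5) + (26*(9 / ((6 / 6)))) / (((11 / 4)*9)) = -16187 / 3157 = -5.13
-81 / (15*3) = -9 / 5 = -1.80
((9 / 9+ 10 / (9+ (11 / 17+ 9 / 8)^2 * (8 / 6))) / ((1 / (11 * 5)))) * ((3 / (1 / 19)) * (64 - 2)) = 62518916130 / 182929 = 341766.02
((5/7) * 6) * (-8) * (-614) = 147360/7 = 21051.43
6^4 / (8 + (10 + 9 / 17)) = 2448 / 35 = 69.94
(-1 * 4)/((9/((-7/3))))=28/27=1.04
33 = 33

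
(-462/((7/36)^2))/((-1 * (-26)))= -42768/91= -469.98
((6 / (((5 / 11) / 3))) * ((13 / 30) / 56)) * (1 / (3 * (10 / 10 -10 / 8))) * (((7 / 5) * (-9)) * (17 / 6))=7293 / 500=14.59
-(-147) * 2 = 294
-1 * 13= -13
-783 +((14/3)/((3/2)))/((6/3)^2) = -7040/9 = -782.22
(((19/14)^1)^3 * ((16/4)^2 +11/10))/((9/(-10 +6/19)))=-157757/3430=-45.99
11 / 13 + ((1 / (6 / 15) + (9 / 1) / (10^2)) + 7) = 13567 / 1300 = 10.44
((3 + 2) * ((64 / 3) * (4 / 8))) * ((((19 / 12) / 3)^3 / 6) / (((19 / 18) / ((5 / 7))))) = 9025 / 10206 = 0.88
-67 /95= -0.71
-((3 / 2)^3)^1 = -27 / 8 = -3.38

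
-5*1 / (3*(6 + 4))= -1 / 6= -0.17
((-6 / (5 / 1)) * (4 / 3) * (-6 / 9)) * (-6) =-32 / 5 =-6.40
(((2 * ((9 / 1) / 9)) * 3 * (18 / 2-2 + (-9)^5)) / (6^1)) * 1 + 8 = -59034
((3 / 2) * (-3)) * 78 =-351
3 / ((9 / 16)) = 16 / 3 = 5.33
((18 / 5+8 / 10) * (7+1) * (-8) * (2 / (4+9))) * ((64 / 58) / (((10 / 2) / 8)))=-720896 / 9425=-76.49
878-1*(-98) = 976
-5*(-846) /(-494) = -2115 /247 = -8.56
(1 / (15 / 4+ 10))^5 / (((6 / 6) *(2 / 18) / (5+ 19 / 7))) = 497664 / 3522990625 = 0.00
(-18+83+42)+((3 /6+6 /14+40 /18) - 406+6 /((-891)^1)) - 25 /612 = -41831521 /141372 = -295.90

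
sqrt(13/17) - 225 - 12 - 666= -903 + sqrt(221)/17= -902.13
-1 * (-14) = 14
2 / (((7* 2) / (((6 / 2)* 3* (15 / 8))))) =135 / 56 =2.41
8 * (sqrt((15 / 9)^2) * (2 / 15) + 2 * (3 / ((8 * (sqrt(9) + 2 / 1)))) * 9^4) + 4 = 354554 / 45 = 7878.98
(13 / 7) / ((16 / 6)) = 39 / 56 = 0.70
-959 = -959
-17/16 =-1.06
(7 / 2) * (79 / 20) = 13.82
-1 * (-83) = 83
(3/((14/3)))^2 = 81/196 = 0.41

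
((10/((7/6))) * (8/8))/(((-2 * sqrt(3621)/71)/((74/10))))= -74 * sqrt(3621)/119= -37.42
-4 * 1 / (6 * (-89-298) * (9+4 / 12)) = 1 / 5418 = 0.00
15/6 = 5/2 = 2.50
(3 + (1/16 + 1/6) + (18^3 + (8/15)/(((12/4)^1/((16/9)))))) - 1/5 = 37813037/6480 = 5835.35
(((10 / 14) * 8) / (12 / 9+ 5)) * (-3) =-360 / 133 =-2.71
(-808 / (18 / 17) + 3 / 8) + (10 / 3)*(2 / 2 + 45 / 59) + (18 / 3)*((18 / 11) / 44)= -388917607 / 514008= -756.64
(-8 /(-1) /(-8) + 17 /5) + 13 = 77 /5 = 15.40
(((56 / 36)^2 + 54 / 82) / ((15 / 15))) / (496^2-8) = 10223 / 816992568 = 0.00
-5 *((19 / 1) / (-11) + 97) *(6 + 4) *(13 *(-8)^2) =-43596800 / 11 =-3963345.45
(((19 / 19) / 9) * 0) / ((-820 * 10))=0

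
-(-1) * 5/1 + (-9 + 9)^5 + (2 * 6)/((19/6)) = 167/19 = 8.79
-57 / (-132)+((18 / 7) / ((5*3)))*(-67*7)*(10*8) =-282989 / 44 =-6431.57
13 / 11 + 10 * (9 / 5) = 211 / 11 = 19.18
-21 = -21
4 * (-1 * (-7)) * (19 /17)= 532 /17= 31.29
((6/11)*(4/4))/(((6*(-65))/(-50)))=10/143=0.07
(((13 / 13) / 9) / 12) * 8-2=-52 / 27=-1.93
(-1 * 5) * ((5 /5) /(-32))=5 /32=0.16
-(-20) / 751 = 20 / 751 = 0.03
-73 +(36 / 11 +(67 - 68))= -778 / 11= -70.73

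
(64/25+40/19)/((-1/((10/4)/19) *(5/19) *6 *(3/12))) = -2216/1425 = -1.56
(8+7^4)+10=2419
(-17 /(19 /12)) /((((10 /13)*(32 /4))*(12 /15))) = -663 /304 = -2.18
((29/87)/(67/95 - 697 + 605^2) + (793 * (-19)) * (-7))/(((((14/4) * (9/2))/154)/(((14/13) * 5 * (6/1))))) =33317386.67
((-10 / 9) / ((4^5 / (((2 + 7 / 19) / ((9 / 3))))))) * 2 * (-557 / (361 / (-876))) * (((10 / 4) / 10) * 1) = -0.58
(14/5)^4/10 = 19208/3125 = 6.15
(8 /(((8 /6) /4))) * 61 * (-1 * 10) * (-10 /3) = 48800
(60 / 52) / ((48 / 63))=315 / 208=1.51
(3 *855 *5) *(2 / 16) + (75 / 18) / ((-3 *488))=14081825 / 8784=1603.12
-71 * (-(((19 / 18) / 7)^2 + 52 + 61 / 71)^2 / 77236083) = 3553144541011081 / 1382167795739442768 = 0.00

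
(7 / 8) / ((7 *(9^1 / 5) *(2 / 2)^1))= 5 / 72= 0.07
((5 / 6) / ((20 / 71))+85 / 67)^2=17.87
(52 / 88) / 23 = 13 / 506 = 0.03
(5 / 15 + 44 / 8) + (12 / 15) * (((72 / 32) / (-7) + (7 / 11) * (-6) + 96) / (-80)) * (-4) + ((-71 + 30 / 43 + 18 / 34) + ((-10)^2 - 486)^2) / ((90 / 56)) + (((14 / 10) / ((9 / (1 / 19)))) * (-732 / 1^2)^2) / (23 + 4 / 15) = 31194180330451147 / 335915187300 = 92863.26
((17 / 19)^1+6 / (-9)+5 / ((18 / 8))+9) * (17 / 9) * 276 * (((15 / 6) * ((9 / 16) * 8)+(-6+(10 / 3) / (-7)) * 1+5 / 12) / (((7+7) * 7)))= 166896004 / 527877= 316.16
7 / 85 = 0.08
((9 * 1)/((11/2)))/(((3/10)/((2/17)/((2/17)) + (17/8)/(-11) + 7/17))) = 27345/4114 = 6.65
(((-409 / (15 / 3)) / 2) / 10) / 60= -409 / 6000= -0.07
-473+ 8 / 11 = -472.27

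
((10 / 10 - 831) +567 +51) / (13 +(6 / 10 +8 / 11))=-2915 / 197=-14.80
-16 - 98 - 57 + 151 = -20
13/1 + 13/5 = 78/5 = 15.60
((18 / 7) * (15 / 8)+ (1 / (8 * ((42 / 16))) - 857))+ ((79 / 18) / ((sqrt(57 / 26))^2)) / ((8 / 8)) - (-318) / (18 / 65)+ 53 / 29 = 124980095 / 416556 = 300.03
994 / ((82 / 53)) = 26341 / 41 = 642.46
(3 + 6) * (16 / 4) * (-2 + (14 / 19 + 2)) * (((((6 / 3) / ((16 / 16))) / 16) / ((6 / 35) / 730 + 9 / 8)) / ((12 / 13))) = 2325050 / 728327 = 3.19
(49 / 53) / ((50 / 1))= 0.02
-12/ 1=-12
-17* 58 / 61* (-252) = 248472 / 61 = 4073.31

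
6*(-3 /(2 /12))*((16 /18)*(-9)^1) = 864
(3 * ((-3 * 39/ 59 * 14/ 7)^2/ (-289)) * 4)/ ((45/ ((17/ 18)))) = -0.01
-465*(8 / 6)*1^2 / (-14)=310 / 7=44.29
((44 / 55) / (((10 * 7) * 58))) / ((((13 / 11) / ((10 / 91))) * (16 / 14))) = 11 / 686140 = 0.00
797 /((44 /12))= 2391 /11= 217.36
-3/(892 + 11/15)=-45/13391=-0.00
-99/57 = -33/19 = -1.74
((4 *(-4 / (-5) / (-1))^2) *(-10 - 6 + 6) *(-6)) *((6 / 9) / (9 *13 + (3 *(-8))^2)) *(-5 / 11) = -512 / 7623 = -0.07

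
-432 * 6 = -2592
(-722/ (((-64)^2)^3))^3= -47045881/ 40564819207303340847894502572032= -0.00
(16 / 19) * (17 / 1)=272 / 19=14.32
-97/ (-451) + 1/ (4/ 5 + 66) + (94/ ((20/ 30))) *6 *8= 1019525565/ 150634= 6768.23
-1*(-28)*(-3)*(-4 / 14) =24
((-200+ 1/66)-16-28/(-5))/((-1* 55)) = 69427/18150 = 3.83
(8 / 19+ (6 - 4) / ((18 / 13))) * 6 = 638 / 57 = 11.19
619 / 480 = 1.29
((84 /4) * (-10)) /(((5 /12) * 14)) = -36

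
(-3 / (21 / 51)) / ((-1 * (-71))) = -51 / 497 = -0.10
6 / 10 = 0.60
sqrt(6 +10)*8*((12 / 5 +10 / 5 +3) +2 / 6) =3712 / 15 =247.47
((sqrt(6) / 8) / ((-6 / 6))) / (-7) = sqrt(6) / 56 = 0.04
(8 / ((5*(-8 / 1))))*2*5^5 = -1250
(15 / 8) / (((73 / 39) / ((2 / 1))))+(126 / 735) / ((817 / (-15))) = 3340359 / 1669948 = 2.00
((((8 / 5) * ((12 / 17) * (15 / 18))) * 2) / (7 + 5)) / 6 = 4 / 153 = 0.03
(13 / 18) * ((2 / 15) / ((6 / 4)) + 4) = 1196 / 405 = 2.95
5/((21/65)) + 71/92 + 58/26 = 464111/25116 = 18.48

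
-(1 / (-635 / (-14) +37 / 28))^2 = -784 / 1708249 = -0.00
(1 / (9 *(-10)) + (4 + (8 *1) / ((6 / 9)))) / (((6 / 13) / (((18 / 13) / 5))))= 9.59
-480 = -480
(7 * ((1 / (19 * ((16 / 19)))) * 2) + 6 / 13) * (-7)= -973 / 104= -9.36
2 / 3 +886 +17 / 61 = 162311 / 183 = 886.95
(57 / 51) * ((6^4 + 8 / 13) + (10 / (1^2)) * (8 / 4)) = 325204 / 221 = 1471.51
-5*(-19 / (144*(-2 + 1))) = -95 / 144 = -0.66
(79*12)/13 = 948/13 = 72.92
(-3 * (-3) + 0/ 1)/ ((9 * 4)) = 1/ 4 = 0.25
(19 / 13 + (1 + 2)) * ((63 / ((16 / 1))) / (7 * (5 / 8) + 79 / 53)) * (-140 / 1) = -4518780 / 10777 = -419.30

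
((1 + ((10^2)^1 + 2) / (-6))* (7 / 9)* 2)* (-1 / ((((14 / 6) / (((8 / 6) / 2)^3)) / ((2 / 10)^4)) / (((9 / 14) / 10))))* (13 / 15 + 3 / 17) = 2432 / 7171875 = 0.00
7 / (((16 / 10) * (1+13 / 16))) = 70 / 29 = 2.41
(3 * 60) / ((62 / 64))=5760 / 31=185.81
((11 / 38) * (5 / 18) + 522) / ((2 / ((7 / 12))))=2499721 / 16416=152.27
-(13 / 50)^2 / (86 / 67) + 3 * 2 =1278677 / 215000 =5.95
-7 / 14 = -1 / 2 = -0.50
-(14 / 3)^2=-196 / 9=-21.78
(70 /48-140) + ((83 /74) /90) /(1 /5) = -368909 /2664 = -138.48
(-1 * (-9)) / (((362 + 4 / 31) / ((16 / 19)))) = 0.02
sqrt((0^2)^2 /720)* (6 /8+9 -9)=0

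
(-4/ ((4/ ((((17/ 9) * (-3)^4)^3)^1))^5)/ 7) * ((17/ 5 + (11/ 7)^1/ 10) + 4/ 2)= -229256186294969371470359489855754573/ 125440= -1827616281050457361849167000000.00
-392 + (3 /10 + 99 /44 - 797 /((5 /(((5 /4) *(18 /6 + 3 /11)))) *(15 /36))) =-429983 /220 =-1954.47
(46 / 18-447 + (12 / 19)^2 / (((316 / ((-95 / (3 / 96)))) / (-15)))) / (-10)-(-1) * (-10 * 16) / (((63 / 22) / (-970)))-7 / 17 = 54235.10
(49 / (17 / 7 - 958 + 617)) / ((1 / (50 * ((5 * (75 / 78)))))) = -214375 / 6162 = -34.79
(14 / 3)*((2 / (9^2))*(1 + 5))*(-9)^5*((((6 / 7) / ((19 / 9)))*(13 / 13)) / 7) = -2367.88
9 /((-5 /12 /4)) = -432 /5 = -86.40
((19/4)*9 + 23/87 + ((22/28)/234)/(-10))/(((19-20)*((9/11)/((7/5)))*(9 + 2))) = -6.69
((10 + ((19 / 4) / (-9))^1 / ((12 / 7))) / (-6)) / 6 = -0.27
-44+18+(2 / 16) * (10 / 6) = -619 / 24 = -25.79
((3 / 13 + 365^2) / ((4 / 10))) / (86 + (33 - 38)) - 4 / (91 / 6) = 2331292 / 567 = 4111.63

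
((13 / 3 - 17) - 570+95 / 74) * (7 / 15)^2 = -6324283 / 49950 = -126.61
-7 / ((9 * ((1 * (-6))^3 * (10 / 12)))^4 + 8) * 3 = -21 / 6887475360008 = -0.00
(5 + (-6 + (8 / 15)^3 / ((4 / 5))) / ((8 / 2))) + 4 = 10189 / 1350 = 7.55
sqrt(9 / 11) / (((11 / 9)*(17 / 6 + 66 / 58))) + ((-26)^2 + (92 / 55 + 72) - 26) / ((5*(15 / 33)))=318.60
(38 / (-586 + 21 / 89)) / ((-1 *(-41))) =-3382 / 2137453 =-0.00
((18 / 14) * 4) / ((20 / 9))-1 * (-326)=11491 / 35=328.31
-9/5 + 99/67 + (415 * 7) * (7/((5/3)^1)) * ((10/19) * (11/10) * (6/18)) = 14984843/6365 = 2354.26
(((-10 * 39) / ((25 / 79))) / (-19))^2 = 37970244 / 9025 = 4207.23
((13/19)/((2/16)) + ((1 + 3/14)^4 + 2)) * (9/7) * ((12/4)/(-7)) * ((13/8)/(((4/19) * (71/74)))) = -91454077377/2138388224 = -42.77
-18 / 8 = -2.25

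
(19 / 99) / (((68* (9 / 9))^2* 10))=19 / 4577760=0.00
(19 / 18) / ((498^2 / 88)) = 209 / 558009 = 0.00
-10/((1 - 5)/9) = 45/2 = 22.50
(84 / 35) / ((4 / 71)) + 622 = 3323 / 5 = 664.60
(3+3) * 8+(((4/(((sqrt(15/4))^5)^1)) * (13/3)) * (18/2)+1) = 54.73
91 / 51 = 1.78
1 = 1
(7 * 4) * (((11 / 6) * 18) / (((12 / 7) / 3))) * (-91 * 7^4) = -353299947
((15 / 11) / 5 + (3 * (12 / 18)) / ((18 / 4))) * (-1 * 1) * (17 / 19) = -1207 / 1881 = -0.64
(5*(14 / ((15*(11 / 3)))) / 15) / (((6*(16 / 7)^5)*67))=117649 / 34776023040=0.00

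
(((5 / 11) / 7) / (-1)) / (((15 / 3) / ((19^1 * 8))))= -152 / 77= -1.97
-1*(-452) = 452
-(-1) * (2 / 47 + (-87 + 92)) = 237 / 47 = 5.04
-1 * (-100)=100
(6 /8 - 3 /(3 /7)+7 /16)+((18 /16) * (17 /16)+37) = 4145 /128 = 32.38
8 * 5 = 40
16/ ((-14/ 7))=-8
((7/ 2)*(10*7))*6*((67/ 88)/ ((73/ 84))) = 1034145/ 803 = 1287.85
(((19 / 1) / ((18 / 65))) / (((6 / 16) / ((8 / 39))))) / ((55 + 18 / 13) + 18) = 39520 / 78327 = 0.50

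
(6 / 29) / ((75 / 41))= 82 / 725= 0.11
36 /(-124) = -9 /31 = -0.29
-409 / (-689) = 409 / 689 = 0.59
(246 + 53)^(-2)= 1/89401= 0.00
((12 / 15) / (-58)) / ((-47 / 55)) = 22 / 1363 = 0.02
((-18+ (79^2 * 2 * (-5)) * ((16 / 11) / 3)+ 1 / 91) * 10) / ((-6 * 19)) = 454614905 / 171171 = 2655.91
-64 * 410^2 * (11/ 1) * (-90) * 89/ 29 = 947922624000/ 29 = 32686987034.48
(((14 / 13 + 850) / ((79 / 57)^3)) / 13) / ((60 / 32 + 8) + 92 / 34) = 1.95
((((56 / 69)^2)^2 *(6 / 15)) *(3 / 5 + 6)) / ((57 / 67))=14496047104 / 10766882475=1.35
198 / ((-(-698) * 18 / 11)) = 121 / 698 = 0.17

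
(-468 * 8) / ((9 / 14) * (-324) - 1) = 26208 / 1465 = 17.89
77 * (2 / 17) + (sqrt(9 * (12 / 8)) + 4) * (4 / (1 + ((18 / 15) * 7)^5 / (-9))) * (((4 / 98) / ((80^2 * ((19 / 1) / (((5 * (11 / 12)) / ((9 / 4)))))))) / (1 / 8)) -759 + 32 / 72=-4649888955666622 / 6204014983467 -6875 * sqrt(6) / 973178820936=-749.50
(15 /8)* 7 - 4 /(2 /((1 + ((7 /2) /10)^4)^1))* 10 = -57401 /8000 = -7.18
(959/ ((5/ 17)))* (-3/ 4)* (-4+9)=-12227.25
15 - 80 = -65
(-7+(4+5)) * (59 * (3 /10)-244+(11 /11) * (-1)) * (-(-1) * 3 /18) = -2273 /30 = -75.77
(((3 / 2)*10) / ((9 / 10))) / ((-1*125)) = -2 / 15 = -0.13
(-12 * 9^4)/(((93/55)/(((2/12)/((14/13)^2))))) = -20328165/3038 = -6691.30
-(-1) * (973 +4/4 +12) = 986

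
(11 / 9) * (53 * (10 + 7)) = 9911 / 9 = 1101.22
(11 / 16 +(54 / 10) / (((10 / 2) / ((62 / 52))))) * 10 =19.75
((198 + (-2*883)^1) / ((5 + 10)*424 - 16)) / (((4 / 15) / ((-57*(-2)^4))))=670320 / 793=845.30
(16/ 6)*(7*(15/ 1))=280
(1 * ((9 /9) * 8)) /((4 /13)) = 26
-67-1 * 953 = -1020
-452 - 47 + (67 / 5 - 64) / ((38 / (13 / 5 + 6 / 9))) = -1434547 / 2850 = -503.35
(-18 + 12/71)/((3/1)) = -422/71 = -5.94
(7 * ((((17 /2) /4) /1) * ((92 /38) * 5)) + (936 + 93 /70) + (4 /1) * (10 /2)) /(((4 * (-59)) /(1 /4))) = -3025469 /2511040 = -1.20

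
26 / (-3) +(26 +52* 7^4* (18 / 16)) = 842855 / 6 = 140475.83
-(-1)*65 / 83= 65 / 83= 0.78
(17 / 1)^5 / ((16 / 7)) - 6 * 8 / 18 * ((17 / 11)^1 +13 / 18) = 2951853967 / 4752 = 621181.39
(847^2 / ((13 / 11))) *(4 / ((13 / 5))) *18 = 2840939640 / 169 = 16810293.73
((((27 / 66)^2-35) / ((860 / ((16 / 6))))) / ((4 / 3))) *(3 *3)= -151731 / 208120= -0.73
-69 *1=-69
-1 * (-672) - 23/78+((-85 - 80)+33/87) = 1147025/2262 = 507.08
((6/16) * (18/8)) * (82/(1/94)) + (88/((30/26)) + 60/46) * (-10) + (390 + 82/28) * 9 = 35797147/3864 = 9264.27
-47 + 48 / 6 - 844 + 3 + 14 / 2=-873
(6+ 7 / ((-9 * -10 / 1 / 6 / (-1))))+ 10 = 233 / 15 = 15.53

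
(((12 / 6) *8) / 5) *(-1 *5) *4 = -64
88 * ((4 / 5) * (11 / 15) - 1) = -36.37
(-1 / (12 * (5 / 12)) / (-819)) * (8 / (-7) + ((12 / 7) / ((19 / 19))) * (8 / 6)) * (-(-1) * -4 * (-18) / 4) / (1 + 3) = 4 / 3185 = 0.00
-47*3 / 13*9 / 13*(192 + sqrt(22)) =-243648 / 169 - 1269*sqrt(22) / 169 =-1476.92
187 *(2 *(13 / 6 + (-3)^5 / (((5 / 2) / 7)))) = -3804889 / 15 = -253659.27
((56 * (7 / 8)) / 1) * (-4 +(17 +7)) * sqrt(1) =980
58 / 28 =2.07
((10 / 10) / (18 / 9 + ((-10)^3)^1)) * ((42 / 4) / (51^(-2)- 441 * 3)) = 54621 / 6868479512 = 0.00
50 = 50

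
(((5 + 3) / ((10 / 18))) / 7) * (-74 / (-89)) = 5328 / 3115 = 1.71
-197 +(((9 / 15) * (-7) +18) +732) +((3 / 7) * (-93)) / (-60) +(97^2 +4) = 9962.46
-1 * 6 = -6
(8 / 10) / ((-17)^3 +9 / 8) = -0.00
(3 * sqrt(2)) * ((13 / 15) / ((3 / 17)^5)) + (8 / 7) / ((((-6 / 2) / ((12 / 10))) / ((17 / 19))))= -272 / 665 + 18458141 * sqrt(2) / 1215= 21484.16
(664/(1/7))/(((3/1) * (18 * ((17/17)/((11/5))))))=25564/135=189.36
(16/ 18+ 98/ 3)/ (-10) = -151/ 45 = -3.36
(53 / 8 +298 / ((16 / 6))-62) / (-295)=-451 / 2360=-0.19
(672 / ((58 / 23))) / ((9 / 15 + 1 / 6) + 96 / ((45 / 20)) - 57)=-231840 / 11803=-19.64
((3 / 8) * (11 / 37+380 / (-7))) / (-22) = 41949 / 45584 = 0.92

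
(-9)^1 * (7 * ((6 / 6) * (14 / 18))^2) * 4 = -152.44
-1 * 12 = -12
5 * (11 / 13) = 55 / 13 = 4.23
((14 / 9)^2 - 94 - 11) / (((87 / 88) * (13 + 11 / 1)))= -91399 / 21141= -4.32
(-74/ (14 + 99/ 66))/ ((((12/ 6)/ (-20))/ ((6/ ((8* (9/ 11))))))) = 4070/ 93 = 43.76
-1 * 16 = -16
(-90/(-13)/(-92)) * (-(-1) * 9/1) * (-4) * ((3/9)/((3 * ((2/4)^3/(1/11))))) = 720/3289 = 0.22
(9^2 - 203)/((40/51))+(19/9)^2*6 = -69557/540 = -128.81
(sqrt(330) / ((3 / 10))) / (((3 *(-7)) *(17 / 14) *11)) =-20 *sqrt(330) / 1683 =-0.22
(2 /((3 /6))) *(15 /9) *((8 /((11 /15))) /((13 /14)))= 11200 /143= 78.32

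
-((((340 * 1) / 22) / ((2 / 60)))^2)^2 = -676520100000000 / 14641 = -46207233112.49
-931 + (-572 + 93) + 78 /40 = -28161 /20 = -1408.05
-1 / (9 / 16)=-16 / 9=-1.78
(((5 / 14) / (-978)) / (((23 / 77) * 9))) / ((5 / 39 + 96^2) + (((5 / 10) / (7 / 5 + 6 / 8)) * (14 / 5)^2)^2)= -33050875 / 2243182445291844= -0.00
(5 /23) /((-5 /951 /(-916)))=871116 /23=37874.61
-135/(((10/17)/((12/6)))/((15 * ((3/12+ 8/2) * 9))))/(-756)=39015/112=348.35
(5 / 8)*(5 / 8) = 25 / 64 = 0.39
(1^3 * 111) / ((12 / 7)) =259 / 4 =64.75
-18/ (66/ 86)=-258/ 11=-23.45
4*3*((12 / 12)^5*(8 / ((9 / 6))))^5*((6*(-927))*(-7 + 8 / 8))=1728053248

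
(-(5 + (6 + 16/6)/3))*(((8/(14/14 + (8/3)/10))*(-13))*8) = 295360/57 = 5181.75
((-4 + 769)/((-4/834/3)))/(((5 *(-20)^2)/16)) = -191403/50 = -3828.06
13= 13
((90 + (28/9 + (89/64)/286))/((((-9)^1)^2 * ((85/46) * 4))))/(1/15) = 352809719/151227648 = 2.33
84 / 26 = 42 / 13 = 3.23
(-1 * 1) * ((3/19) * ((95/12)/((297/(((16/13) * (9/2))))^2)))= -80/184041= -0.00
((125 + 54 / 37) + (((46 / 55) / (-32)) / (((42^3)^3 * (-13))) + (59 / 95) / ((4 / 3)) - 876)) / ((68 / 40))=-2449909950865625510389975 / 5559988386392485613568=-440.63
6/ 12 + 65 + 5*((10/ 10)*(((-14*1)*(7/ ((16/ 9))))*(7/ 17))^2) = 48859333/ 18496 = 2641.62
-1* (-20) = 20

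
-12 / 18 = -2 / 3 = -0.67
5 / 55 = 1 / 11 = 0.09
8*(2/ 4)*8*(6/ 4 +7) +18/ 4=553/ 2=276.50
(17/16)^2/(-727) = -289/186112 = -0.00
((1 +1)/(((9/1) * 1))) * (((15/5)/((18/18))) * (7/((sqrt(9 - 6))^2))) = 14/9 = 1.56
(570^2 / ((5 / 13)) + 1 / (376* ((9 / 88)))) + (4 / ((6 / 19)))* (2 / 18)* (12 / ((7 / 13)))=833789363 / 987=844771.39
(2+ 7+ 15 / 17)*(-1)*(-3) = 504 / 17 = 29.65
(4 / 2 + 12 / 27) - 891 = -7997 / 9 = -888.56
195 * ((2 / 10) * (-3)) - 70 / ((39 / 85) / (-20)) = 2934.28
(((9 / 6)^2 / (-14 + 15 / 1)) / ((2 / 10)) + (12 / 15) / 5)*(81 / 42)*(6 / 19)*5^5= 1650375 / 76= 21715.46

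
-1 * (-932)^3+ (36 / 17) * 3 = 13762478764 / 17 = 809557574.35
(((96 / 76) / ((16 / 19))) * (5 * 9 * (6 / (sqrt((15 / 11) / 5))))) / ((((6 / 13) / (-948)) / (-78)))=21628620 * sqrt(33)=124246962.55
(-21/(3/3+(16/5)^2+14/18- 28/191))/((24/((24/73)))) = -902475/37241972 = -0.02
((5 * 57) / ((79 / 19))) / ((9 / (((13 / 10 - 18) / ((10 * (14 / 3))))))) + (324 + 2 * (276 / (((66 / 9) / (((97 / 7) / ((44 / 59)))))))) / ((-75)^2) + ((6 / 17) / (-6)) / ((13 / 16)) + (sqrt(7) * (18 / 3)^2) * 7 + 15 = 924856865937 / 73938865000 + 252 * sqrt(7) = 679.24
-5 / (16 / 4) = -5 / 4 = -1.25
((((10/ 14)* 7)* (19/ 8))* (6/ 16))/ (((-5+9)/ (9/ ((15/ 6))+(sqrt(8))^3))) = 513/ 128+285* sqrt(2)/ 16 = 29.20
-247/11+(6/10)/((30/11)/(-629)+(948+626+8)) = -13517869253/602020540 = -22.45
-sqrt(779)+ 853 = 825.09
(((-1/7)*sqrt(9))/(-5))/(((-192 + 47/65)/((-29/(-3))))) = -377/87031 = -0.00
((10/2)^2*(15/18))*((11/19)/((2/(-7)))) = -9625/228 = -42.21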